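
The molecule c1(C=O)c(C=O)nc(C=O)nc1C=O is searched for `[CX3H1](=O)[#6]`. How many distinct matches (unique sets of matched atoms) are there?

[CX3H1](=O)[#6] is the SMARTS for an aldehyde: an sp2 carbon with one H, double-bonded to O and single-bonded to carbon.
The molecule carries 4 separate instances of an aldehyde (-CHO) meeting every constraint; each maps to a distinct set of atoms, giving 4 matches.

4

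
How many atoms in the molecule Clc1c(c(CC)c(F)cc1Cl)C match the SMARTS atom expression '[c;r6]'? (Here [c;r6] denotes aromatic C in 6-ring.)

6

The query [c;r6] means: aromatic carbon that belongs to a six-membered ring.
Check the 12 heavy atoms by environment: 6× c (aromatic, in 6-ring) → match; 2× Cl (acyclic) → no; 3× C (acyclic) → no; 1× F (acyclic) → no.
That gives 6 matching atoms.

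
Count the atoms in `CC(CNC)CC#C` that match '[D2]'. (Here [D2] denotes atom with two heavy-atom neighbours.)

The query [D2] means: atom with exactly two heavy-atom neighbours.
Check the 8 heavy atoms by environment: 3× C (D2) → match; 1× C (D3) → no; 3× C (D1) → no; 1× N (D2) → match.
Summing the matching environments: 3 + 1 = 4 matching atoms.

4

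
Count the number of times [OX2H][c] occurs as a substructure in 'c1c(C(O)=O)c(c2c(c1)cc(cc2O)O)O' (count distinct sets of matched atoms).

[OX2H][c] is the SMARTS for a phenol: a hydroxyl oxygen attached to an aromatic carbon.
The molecule carries 3 separate instances of a hydroxyl group (-OH) meeting every constraint; each maps to a distinct set of atoms, giving 3 matches.

3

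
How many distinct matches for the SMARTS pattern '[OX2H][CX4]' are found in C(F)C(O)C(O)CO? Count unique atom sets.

[OX2H][CX4] is the SMARTS for an aliphatic alcohol: a hydroxyl oxygen bound to an sp3 (X4) carbon.
The molecule carries 3 separate instances of a hydroxyl group (-OH) meeting every constraint; each maps to a distinct set of atoms, giving 3 matches.

3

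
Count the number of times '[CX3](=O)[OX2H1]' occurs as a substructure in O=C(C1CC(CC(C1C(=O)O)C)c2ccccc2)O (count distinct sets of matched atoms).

[CX3](=O)[OX2H1] is the SMARTS for a carboxylic acid: an sp2 carbon double-bonded to O and single-bonded to an -OH oxygen.
The molecule carries 2 separate instances of a carboxylic acid group (-C(=O)OH) meeting every constraint; each maps to a distinct set of atoms, giving 2 matches.

2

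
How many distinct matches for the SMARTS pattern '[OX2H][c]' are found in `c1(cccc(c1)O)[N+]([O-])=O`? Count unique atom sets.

1

[OX2H][c] is the SMARTS for a phenol: a hydroxyl oxygen attached to an aromatic carbon.
Exactly one fragment in the molecule meets all constraints, giving 1 match.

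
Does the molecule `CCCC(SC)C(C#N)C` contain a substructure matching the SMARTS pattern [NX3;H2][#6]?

No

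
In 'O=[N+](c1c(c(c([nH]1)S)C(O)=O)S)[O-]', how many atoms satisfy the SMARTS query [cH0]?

4

Check the 13 heavy atoms by environment: 1× n (aromatic, H1) → no; 4× c (aromatic, H0) → match; 1× C (H0) → no; 2× O (H0) → no; 1× O (H1) → no; 2× S (H1) → no; 1× N (charge +1, H0) → no; 1× O (charge -1, H0) → no.
That gives 4 matching atoms.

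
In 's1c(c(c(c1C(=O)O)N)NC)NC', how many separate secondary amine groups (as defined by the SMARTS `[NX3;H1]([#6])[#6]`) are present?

[NX3;H1]([#6])[#6] is the SMARTS for a secondary amine: a trivalent nitrogen with one H, bonded to two carbons.
The molecule carries 2 separate instances of an N-methylamino group (-NHCH3) meeting every constraint; each maps to a distinct set of atoms, giving 2 matches.

2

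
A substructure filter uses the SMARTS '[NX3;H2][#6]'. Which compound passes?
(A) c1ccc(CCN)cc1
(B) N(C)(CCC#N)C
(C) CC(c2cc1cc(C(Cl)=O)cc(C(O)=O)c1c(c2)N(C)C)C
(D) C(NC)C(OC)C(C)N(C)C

A

[NX3;H2][#6] describes a trivalent nitrogen with two H attached to carbon (a primary amine).
(A) contains a primary amino group (-NH2), which satisfies every atom and bond constraint.
(B) has a nitrile (-C#N) but the nitrogen is NX1 (triple-bonded), not NX3 with two H.
(C) has a dimethylamino group (-N(CH3)2) but the nitrogen has H0, not H2.
(D) has a dimethylamino group (-N(CH3)2) but the nitrogen has H0, not H2.
So the answer is (A).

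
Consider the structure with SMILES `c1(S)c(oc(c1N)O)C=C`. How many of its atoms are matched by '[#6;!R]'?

2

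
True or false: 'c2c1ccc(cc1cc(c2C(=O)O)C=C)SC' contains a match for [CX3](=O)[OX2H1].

The pattern [CX3](=O)[OX2H1] describes an sp2 carbon double-bonded to O and single-bonded to an -OH oxygen — a carboxylic acid.
The molecule carries a carboxylic acid group (-C(=O)OH), whose atoms satisfy every constraint of the query, so the pattern matches.

True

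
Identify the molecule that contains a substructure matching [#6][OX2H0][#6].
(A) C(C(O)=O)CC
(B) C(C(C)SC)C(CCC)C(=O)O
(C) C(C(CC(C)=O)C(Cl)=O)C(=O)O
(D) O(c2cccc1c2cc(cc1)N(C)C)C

D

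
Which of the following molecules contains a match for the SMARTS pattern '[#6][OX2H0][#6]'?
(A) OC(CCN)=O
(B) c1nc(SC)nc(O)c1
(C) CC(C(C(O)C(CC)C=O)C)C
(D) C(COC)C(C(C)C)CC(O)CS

[#6][OX2H0][#6] describes an aliphatic oxygen bridging two carbons with no H on the oxygen (an ether).
(A) has a carboxylic acid group (-C(=O)OH) but the -OH oxygen has H1; the =O is OX1, not OX2.
(B) has a hydroxyl group (-OH) but the oxygen has H1, not H0 bridging two carbons.
(C) has a hydroxyl group (-OH) but the oxygen has H1, not H0 bridging two carbons.
(D) contains a methoxy ether (-OCH3), which satisfies every atom and bond constraint.
So the answer is (D).

D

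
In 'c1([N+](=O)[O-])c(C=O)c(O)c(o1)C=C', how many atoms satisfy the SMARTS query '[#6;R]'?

4

The query [#6;R] means: carbon that is part of a ring.
Check the 13 heavy atoms by environment: 1× o (aromatic, in 5-ring) → no; 4× c (aromatic, in 5-ring) → match; 1× N (charge +1, acyclic) → no; 1× O (charge -1, acyclic) → no; 3× O (acyclic) → no; 3× C (acyclic) → no.
That gives 4 matching atoms.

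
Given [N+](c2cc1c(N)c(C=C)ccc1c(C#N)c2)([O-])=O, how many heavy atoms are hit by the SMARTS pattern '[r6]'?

Check the 18 heavy atoms by environment: 10× c (aromatic, in 6-ring) → match; 2× N (acyclic) → no; 3× C (acyclic) → no; 1× N (charge +1, acyclic) → no; 1× O (charge -1, acyclic) → no; 1× O (acyclic) → no.
That gives 10 matching atoms.

10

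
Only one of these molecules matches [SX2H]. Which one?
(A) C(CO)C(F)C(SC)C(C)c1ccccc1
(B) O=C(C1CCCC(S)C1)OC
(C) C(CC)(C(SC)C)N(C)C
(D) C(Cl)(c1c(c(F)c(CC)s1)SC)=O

[SX2H] describes an aliphatic sulfur with two connections, one being H (a thiol).
(A) has a methylthio ether (-SCH3) but the sulfur has H0 (bonded to two carbons), not H1.
(B) contains a thiol (-SH), which satisfies every atom and bond constraint.
(C) has a methylthio ether (-SCH3) but the sulfur has H0 (bonded to two carbons), not H1.
(D) has a methylthio ether (-SCH3) but the sulfur has H0 (bonded to two carbons), not H1.
So the answer is (B).

B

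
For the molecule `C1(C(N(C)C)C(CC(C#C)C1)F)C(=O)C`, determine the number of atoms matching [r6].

6

The query [r6] means: r6 matches atoms in a six-membered ring.
Check the 15 heavy atoms by environment: 6× C (in 6-ring) → match; 6× C (acyclic) → no; 1× F (acyclic) → no; 1× O (acyclic) → no; 1× N (acyclic) → no.
That gives 6 matching atoms.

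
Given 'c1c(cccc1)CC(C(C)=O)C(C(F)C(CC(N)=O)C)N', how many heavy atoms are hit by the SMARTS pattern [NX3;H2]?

Check the 21 heavy atoms by environment: 2× C (H2, X4) → no; 4× C (H1, X4) → no; 1× F (H0, X1) → no; 2× C (H3, X4) → no; 1× c (aromatic, H0, X3) → no; 5× c (aromatic, H1, X3) → no; 2× C (H0, X3) → no; 2× O (H0, X1) → no; 2× N (H2, X3) → match.
That gives 2 matching atoms.

2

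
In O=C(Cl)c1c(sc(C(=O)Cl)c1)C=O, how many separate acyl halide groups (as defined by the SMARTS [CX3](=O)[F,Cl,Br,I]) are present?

2

[CX3](=O)[F,Cl,Br,I] is the SMARTS for an acyl halide: a carbonyl carbon bonded to a halogen.
The molecule carries 2 separate instances of an acyl chloride (-C(=O)Cl) meeting every constraint; each maps to a distinct set of atoms, giving 2 matches.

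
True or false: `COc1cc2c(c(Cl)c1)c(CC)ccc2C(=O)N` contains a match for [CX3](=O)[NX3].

True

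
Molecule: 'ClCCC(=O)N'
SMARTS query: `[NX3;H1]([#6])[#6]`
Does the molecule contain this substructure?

No

The pattern [NX3;H1]([#6])[#6] describes a trivalent nitrogen with one H, bonded to two carbons — a secondary amine.
The closest candidate here is a primary amide (-C(=O)NH2), but the -C(=O)NH2 nitrogen has H2, not H1. No other fragment satisfies the full query, so there is no match.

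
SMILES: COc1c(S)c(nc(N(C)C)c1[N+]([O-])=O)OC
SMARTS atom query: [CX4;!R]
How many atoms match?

4

Check the 17 heavy atoms by environment: 1× n (aromatic, X2, in 6-ring) → no; 5× c (aromatic, X3, in 6-ring) → no; 1× S (X2, acyclic) → no; 2× O (X2, acyclic) → no; 4× C (X4, acyclic) → match; 1× N (charge +1, X3, acyclic) → no; 1× O (charge -1, X1, acyclic) → no; 1× O (X1, acyclic) → no; 1× N (X3, acyclic) → no.
That gives 4 matching atoms.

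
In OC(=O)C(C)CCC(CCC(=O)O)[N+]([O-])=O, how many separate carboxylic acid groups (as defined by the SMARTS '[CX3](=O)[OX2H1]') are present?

[CX3](=O)[OX2H1] is the SMARTS for a carboxylic acid: an sp2 carbon double-bonded to O and single-bonded to an -OH oxygen.
The molecule carries 2 separate instances of a carboxylic acid group (-C(=O)OH) meeting every constraint; each maps to a distinct set of atoms, giving 2 matches.

2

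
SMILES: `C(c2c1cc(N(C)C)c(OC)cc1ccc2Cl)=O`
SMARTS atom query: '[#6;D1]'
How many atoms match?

3

The query [#6;D1] means: carbon bonded to exactly one heavy atom.
Check the 18 heavy atoms by environment: 6× c (aromatic, D3) → no; 4× c (aromatic, D2) → no; 1× C (D2) → no; 1× O (D1) → no; 1× N (D3) → no; 3× C (D1) → match; 1× Cl (D1) → no; 1× O (D2) → no.
That gives 3 matching atoms.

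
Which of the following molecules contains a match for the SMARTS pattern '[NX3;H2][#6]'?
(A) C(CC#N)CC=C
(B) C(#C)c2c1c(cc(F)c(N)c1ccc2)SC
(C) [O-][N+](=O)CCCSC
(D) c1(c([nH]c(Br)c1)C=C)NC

B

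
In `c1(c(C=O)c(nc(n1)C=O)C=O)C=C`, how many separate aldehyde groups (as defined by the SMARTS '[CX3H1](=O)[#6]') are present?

3

[CX3H1](=O)[#6] is the SMARTS for an aldehyde: an sp2 carbon with one H, double-bonded to O and single-bonded to carbon.
The molecule carries 3 separate instances of an aldehyde (-CHO) meeting every constraint; each maps to a distinct set of atoms, giving 3 matches.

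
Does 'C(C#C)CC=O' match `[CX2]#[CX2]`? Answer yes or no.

Yes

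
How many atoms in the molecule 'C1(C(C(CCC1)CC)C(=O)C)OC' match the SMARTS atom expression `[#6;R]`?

6

The query [#6;R] means: carbon that is part of a ring.
Check the 13 heavy atoms by environment: 6× C (in 6-ring) → match; 5× C (acyclic) → no; 2× O (acyclic) → no.
That gives 6 matching atoms.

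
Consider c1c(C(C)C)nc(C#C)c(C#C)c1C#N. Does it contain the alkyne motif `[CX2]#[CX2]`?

The pattern [CX2]#[CX2] describes a carbon-carbon triple bond — an alkyne.
The molecule carries an ethynyl group (-C#CH), whose atoms satisfy every constraint of the query, so the pattern matches.

Yes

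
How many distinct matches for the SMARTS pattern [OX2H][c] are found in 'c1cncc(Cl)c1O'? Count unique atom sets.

1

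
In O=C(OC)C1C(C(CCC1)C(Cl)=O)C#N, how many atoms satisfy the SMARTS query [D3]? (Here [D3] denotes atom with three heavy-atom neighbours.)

5

The query [D3] means: atom with exactly three heavy-atom neighbours.
Check the 15 heavy atoms by environment: 5× C (D3) → match; 4× C (D2) → no; 2× O (D1) → no; 1× O (D2) → no; 1× C (D1) → no; 1× Cl (D1) → no; 1× N (D1) → no.
That gives 5 matching atoms.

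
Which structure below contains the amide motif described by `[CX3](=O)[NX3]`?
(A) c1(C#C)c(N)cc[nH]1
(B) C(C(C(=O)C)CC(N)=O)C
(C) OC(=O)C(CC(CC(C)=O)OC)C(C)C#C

[CX3](=O)[NX3] describes a carbonyl carbon bonded to a trivalent nitrogen (an amide).
(A) has a primary amino group (-NH2) but the -NH2 is not attached to a carbonyl carbon.
(B) contains a primary amide (-C(=O)NH2), which satisfies every atom and bond constraint.
(C) has a carboxylic acid group (-C(=O)OH) but the carbonyl is bonded to O, not to an NX3 nitrogen.
So the answer is (B).

B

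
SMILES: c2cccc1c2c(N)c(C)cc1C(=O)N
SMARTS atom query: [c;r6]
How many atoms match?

Check the 15 heavy atoms by environment: 10× c (aromatic, in 6-ring) → match; 2× C (acyclic) → no; 1× O (acyclic) → no; 2× N (acyclic) → no.
That gives 10 matching atoms.

10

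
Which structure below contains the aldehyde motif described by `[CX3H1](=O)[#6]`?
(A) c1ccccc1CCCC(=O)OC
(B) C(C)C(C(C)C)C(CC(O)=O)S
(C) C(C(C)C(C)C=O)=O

[CX3H1](=O)[#6] describes an sp2 carbon with one H, double-bonded to O and single-bonded to carbon (an aldehyde).
(A) has a methyl-ester group (-C(=O)OCH3) but the carbonyl carbon has H0, not H1.
(B) has a carboxylic acid group (-C(=O)OH) but the carbonyl carbon has H0 and is bonded to O, not H1.
(C) contains an aldehyde (-CHO), which satisfies every atom and bond constraint.
So the answer is (C).

C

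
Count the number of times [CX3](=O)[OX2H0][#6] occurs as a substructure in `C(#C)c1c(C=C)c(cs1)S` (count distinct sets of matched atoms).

0

[CX3](=O)[OX2H0][#6] is the SMARTS for an ester: a carbonyl carbon bonded to an oxygen that is itself bonded to carbon (no H on that O).
No fragment in the molecule satisfies every constraint, giving 0 matches.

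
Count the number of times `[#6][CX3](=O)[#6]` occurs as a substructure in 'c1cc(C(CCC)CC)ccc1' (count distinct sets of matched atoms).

[#6][CX3](=O)[#6] is the SMARTS for a ketone: a carbonyl carbon (no H) flanked by two carbons.
No fragment in the molecule satisfies every constraint, giving 0 matches.

0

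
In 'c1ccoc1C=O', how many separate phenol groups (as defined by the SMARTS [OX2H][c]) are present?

0

[OX2H][c] is the SMARTS for a phenol: a hydroxyl oxygen attached to an aromatic carbon.
No fragment in the molecule satisfies every constraint, giving 0 matches.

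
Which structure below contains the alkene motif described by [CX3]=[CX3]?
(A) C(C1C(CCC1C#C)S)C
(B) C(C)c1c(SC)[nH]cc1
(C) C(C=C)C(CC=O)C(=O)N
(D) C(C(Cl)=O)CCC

C

[CX3]=[CX3] describes a non-aromatic C=C double bond between two sp2 carbons (an alkene).
(A) has an ethynyl group (-C#CH) but the C-C bond is a triple bond, not a double bond.
(B) has an ethyl group (-CH2CH3) but its C-C bond is a single bond between CX4 carbons, not CX3=CX3.
(C) contains a vinyl group (-CH=CH2), which satisfies every atom and bond constraint.
(D) has an ethyl group (-CH2CH3) but its C-C bond is a single bond between CX4 carbons, not CX3=CX3.
So the answer is (C).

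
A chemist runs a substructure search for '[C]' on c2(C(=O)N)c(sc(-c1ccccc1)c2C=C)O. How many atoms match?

The query [C] means: uppercase C matches aliphatic (non-aromatic) carbon only.
Check the 17 heavy atoms by environment: 1× s (aromatic) → no; 10× c (aromatic) → no; 3× C → match; 2× O → no; 1× N → no.
That gives 3 matching atoms.

3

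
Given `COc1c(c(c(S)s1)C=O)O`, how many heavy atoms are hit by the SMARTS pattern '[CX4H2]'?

0

The query [CX4H2] means: sp3 carbon (X4) with exactly two hydrogens.
Check the 11 heavy atoms by environment: 1× s (aromatic, H0, X2) → no; 4× c (aromatic, H0, X3) → no; 1× C (H1, X3) → no; 1× O (H0, X1) → no; 1× O (H1, X2) → no; 1× S (H1, X2) → no; 1× O (H0, X2) → no; 1× C (H3, X4) → no.
No environment satisfies the query, so 0 matching atoms.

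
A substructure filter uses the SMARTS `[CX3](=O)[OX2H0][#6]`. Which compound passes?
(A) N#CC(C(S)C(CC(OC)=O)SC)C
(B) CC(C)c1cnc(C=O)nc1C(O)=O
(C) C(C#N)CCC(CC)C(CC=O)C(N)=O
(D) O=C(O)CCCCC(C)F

[CX3](=O)[OX2H0][#6] describes a carbonyl carbon bonded to an oxygen that is itself bonded to carbon (no H on that O) (an ester).
(A) contains a methyl-ester group (-C(=O)OCH3), which satisfies every atom and bond constraint.
(B) has a carboxylic acid group (-C(=O)OH) but the singly-bonded O carries H (OX2H1, not H0).
(C) has a primary amide (-C(=O)NH2) but the carbonyl is bonded to N, not to an O-C linkage.
(D) has a carboxylic acid group (-C(=O)OH) but the singly-bonded O carries H (OX2H1, not H0).
So the answer is (A).

A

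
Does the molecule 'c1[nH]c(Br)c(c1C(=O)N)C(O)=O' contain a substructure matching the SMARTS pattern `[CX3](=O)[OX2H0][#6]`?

No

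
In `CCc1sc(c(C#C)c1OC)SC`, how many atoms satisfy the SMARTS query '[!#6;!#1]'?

Check the 13 heavy atoms by environment: 1× s (aromatic) → match; 4× c (aromatic) → no; 6× C → no; 1× O → match; 1× S → match.
Summing the matching environments: 1 + 1 + 1 = 3 matching atoms.

3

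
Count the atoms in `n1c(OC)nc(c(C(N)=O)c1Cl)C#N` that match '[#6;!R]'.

3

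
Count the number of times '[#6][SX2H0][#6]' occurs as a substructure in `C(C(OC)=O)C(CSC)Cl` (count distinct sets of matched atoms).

1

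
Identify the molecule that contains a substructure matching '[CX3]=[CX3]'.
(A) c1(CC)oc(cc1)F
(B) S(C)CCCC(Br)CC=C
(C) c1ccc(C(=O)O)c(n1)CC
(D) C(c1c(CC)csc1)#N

B

[CX3]=[CX3] describes a non-aromatic C=C double bond between two sp2 carbons (an alkene).
(A) has an ethyl group (-CH2CH3) but its C-C bond is a single bond between CX4 carbons, not CX3=CX3.
(B) contains a vinyl group (-CH=CH2), which satisfies every atom and bond constraint.
(C) has an ethyl group (-CH2CH3) but its C-C bond is a single bond between CX4 carbons, not CX3=CX3.
(D) has an ethyl group (-CH2CH3) but its C-C bond is a single bond between CX4 carbons, not CX3=CX3.
So the answer is (B).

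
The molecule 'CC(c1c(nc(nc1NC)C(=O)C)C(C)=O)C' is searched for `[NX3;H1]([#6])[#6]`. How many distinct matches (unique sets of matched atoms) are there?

[NX3;H1]([#6])[#6] is the SMARTS for a secondary amine: a trivalent nitrogen with one H, bonded to two carbons.
Exactly one fragment in the molecule meets all constraints, giving 1 match.

1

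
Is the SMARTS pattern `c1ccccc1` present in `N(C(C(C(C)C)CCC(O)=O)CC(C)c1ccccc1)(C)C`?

The pattern c1ccccc1 describes six aromatic carbons in a ring — a benzene ring.
The molecule carries a phenyl ring, whose atoms satisfy every constraint of the query, so the pattern matches.

Yes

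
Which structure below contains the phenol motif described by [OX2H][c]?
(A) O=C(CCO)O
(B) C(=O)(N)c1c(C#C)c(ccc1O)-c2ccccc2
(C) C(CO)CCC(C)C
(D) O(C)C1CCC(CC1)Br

[OX2H][c] describes a hydroxyl oxygen attached to an aromatic carbon (a phenol).
(A) has a hydroxyl group (-OH) but the -OH is on an aliphatic carbon, not an aromatic c.
(B) contains a hydroxyl group (-OH), which satisfies every atom and bond constraint.
(C) has a hydroxyl group (-OH) but the -OH is on an aliphatic carbon, not an aromatic c.
(D) has a methoxy ether (-OCH3) but the oxygen has H0, not H1.
So the answer is (B).

B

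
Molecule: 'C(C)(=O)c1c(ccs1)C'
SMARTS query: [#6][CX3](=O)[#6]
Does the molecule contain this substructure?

Yes

The pattern [#6][CX3](=O)[#6] describes a carbonyl carbon (no H) flanked by two carbons — a ketone.
The molecule carries an acetyl/ketone group (-C(=O)CH3), whose atoms satisfy every constraint of the query, so the pattern matches.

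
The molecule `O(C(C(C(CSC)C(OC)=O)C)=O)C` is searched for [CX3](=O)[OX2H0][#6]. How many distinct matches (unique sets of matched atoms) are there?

2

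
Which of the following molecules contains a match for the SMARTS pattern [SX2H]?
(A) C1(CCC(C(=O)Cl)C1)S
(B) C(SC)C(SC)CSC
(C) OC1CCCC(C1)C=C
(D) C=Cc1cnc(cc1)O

A

[SX2H] describes an aliphatic sulfur with two connections, one being H (a thiol).
(A) contains a thiol (-SH), which satisfies every atom and bond constraint.
(B) has a methylthio ether (-SCH3) but the sulfur has H0 (bonded to two carbons), not H1.
(C) has a hydroxyl group (-OH) but it is an -OH, not an -SH.
(D) has a hydroxyl group (-OH) but it is an -OH, not an -SH.
So the answer is (A).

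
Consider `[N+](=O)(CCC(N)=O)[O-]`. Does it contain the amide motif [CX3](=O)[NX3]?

Yes

The pattern [CX3](=O)[NX3] describes a carbonyl carbon bonded to a trivalent nitrogen — an amide.
The molecule carries a primary amide (-C(=O)NH2), whose atoms satisfy every constraint of the query, so the pattern matches.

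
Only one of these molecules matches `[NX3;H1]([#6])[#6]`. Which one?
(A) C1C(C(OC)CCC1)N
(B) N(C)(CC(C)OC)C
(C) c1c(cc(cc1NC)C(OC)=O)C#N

C

[NX3;H1]([#6])[#6] describes a trivalent nitrogen with one H, bonded to two carbons (a secondary amine).
(A) has a primary amino group (-NH2) but the nitrogen has H2 and only one carbon neighbour.
(B) has a dimethylamino group (-N(CH3)2) but the nitrogen has H0, not H1.
(C) contains an N-methylamino group (-NHCH3), which satisfies every atom and bond constraint.
So the answer is (C).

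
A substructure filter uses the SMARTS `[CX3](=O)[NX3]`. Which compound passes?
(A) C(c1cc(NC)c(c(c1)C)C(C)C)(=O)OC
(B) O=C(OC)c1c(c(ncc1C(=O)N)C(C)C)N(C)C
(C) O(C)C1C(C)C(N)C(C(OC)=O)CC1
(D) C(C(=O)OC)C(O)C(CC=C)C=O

[CX3](=O)[NX3] describes a carbonyl carbon bonded to a trivalent nitrogen (an amide).
(A) has a methyl-ester group (-C(=O)OCH3) but the carbonyl is bonded to O, not to an NX3 nitrogen.
(B) contains a primary amide (-C(=O)NH2), which satisfies every atom and bond constraint.
(C) has a primary amino group (-NH2) but the -NH2 is not attached to a carbonyl carbon.
(D) has a methyl-ester group (-C(=O)OCH3) but the carbonyl is bonded to O, not to an NX3 nitrogen.
So the answer is (B).

B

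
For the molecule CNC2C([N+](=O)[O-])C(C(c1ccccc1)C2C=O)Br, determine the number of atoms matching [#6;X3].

7

The query [#6;X3] means: any carbon (aromatic or not) with three total connections.
Check the 19 heavy atoms by environment: 6× C (X4) → no; 1× C (X3) → match; 2× O (X1) → no; 1× N (charge +1, X3) → no; 1× O (charge -1, X1) → no; 6× c (aromatic, X3) → match; 1× N (X3) → no; 1× Br (X1) → no.
Summing the matching environments: 1 + 6 = 7 matching atoms.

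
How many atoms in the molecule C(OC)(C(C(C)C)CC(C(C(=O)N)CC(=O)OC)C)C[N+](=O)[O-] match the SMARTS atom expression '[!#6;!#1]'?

The query [!#6;!#1] means: not carbon and not hydrogen — any heteroatom.
Check the 23 heavy atoms by environment: 15× C → no; 5× O → match; 1× N → match; 1× N (charge +1) → match; 1× O (charge -1) → match.
Summing the matching environments: 5 + 1 + 1 + 1 = 8 matching atoms.

8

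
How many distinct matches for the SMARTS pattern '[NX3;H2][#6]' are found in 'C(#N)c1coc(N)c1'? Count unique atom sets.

[NX3;H2][#6] is the SMARTS for a primary amine: a trivalent nitrogen with two H attached to carbon.
Exactly one fragment in the molecule meets all constraints, giving 1 match.

1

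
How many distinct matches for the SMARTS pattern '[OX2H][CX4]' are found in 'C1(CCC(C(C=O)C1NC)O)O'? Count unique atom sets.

[OX2H][CX4] is the SMARTS for an aliphatic alcohol: a hydroxyl oxygen bound to an sp3 (X4) carbon.
The molecule carries 2 separate instances of a hydroxyl group (-OH) meeting every constraint; each maps to a distinct set of atoms, giving 2 matches.

2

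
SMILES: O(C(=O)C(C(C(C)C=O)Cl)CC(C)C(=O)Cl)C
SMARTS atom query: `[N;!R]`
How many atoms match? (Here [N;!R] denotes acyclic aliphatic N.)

The query [N;!R] means: aliphatic nitrogen not in a ring.
Check the 17 heavy atoms by environment: 11× C (acyclic) → no; 4× O (acyclic) → no; 2× Cl (acyclic) → no.
No environment satisfies the query, so 0 matching atoms.

0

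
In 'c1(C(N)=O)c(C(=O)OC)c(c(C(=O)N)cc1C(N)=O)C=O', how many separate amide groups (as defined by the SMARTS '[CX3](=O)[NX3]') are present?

3

[CX3](=O)[NX3] is the SMARTS for an amide: a carbonyl carbon bonded to a trivalent nitrogen.
The molecule carries 3 separate instances of a primary amide (-C(=O)NH2) meeting every constraint; each maps to a distinct set of atoms, giving 3 matches.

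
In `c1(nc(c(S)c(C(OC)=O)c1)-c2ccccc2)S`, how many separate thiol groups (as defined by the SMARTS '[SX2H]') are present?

2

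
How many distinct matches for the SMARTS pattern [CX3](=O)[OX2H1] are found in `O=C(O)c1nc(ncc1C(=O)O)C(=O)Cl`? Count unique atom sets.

2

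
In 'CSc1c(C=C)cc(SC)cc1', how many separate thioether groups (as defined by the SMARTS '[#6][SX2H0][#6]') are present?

[#6][SX2H0][#6] is the SMARTS for a thioether: an aliphatic sulfur bridging two carbons with no H on the sulfur.
The molecule carries 2 separate instances of a methylthio ether (-SCH3) meeting every constraint; each maps to a distinct set of atoms, giving 2 matches.

2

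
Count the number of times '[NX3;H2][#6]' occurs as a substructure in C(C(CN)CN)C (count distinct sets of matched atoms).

2

[NX3;H2][#6] is the SMARTS for a primary amine: a trivalent nitrogen with two H attached to carbon.
The molecule carries 2 separate instances of a primary amino group (-NH2) meeting every constraint; each maps to a distinct set of atoms, giving 2 matches.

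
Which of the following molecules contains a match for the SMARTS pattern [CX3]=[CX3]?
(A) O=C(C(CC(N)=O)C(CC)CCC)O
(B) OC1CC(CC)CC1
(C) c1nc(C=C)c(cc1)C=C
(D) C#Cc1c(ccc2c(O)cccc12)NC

[CX3]=[CX3] describes a non-aromatic C=C double bond between two sp2 carbons (an alkene).
(A) has an ethyl group (-CH2CH3) but its C-C bond is a single bond between CX4 carbons, not CX3=CX3.
(B) has an ethyl group (-CH2CH3) but its C-C bond is a single bond between CX4 carbons, not CX3=CX3.
(C) contains a vinyl group (-CH=CH2), which satisfies every atom and bond constraint.
(D) has an ethynyl group (-C#CH) but the C-C bond is a triple bond, not a double bond.
So the answer is (C).

C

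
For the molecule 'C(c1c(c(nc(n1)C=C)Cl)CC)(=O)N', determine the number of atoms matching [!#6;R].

2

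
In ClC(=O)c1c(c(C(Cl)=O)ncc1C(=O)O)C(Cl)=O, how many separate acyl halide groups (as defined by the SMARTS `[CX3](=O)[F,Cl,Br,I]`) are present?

3

[CX3](=O)[F,Cl,Br,I] is the SMARTS for an acyl halide: a carbonyl carbon bonded to a halogen.
The molecule carries 3 separate instances of an acyl chloride (-C(=O)Cl) meeting every constraint; each maps to a distinct set of atoms, giving 3 matches.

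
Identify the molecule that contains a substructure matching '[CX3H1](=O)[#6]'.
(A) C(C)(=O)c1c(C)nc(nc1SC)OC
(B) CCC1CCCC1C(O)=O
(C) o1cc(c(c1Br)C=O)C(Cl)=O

C

[CX3H1](=O)[#6] describes an sp2 carbon with one H, double-bonded to O and single-bonded to carbon (an aldehyde).
(A) has an acetyl/ketone group (-C(=O)CH3) but the carbonyl carbon has H0 (two carbon neighbours), not H1.
(B) has a carboxylic acid group (-C(=O)OH) but the carbonyl carbon has H0 and is bonded to O, not H1.
(C) contains an aldehyde (-CHO), which satisfies every atom and bond constraint.
So the answer is (C).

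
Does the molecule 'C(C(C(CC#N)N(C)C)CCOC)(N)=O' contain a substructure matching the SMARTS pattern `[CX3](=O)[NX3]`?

Yes

The pattern [CX3](=O)[NX3] describes a carbonyl carbon bonded to a trivalent nitrogen — an amide.
The molecule carries a primary amide (-C(=O)NH2), whose atoms satisfy every constraint of the query, so the pattern matches.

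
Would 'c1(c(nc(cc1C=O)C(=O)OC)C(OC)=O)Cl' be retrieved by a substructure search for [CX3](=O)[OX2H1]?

No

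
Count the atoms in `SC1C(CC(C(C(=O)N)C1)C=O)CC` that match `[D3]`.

5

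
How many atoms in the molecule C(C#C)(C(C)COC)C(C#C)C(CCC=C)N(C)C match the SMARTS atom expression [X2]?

5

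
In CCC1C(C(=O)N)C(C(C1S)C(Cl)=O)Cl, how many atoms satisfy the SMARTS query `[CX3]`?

2

Check the 15 heavy atoms by environment: 7× C (X4) → no; 2× C (X3) → match; 2× O (X1) → no; 1× N (X3) → no; 2× Cl (X1) → no; 1× S (X2) → no.
That gives 2 matching atoms.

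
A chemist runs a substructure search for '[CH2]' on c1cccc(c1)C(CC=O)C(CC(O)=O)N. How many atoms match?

2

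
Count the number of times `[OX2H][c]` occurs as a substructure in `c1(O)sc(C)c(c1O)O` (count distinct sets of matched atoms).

[OX2H][c] is the SMARTS for a phenol: a hydroxyl oxygen attached to an aromatic carbon.
The molecule carries 3 separate instances of a hydroxyl group (-OH) meeting every constraint; each maps to a distinct set of atoms, giving 3 matches.

3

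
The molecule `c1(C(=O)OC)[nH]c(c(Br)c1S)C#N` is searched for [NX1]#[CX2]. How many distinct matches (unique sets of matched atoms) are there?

[NX1]#[CX2] is the SMARTS for a nitrile: a nitrogen triple-bonded to a two-connected carbon.
Exactly one fragment in the molecule meets all constraints, giving 1 match.

1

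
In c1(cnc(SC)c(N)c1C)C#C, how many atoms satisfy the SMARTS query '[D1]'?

The query [D1] means: atom with exactly one heavy-atom neighbour (degree 1).
Check the 12 heavy atoms by environment: 1× n (aromatic, D2) → no; 4× c (aromatic, D3) → no; 1× c (aromatic, D2) → no; 1× S (D2) → no; 3× C (D1) → match; 1× C (D2) → no; 1× N (D1) → match.
Summing the matching environments: 3 + 1 = 4 matching atoms.

4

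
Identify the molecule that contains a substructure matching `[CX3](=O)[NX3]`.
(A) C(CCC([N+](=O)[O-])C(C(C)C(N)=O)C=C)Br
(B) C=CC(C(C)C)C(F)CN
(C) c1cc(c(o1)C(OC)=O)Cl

[CX3](=O)[NX3] describes a carbonyl carbon bonded to a trivalent nitrogen (an amide).
(A) contains a primary amide (-C(=O)NH2), which satisfies every atom and bond constraint.
(B) has a primary amino group (-NH2) but the -NH2 is not attached to a carbonyl carbon.
(C) has a methyl-ester group (-C(=O)OCH3) but the carbonyl is bonded to O, not to an NX3 nitrogen.
So the answer is (A).

A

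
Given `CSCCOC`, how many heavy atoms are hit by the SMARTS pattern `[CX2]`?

0

Check the 6 heavy atoms by environment: 4× C (X4) → no; 1× S (X2) → no; 1× O (X2) → no.
No environment satisfies the query, so 0 matching atoms.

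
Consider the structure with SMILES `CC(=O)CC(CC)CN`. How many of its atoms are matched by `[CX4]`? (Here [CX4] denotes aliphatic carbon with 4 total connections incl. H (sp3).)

The query [CX4] means: C with X4: aliphatic carbon with exactly 4 total connections (bonds + H).
Check the 9 heavy atoms by environment: 6× C (X4) → match; 1× N (X3) → no; 1× C (X3) → no; 1× O (X1) → no.
That gives 6 matching atoms.

6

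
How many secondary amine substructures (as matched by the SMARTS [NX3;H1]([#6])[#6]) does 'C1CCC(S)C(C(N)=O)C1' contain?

[NX3;H1]([#6])[#6] is the SMARTS for a secondary amine: a trivalent nitrogen with one H, bonded to two carbons.
The molecule has a primary amide (-C(=O)NH2), but the -C(=O)NH2 nitrogen has H2, not H1; nothing else fits, so there are 0 matches.

0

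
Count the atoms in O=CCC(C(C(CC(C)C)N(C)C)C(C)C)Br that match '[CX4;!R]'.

13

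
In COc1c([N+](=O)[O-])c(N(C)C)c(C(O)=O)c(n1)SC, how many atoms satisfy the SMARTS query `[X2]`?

4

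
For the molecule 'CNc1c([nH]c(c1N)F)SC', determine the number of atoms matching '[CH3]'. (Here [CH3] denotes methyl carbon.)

Check the 11 heavy atoms by environment: 1× n (aromatic, H1) → no; 4× c (aromatic, H0) → no; 1× F (H0) → no; 1× N (H1) → no; 2× C (H3) → match; 1× S (H0) → no; 1× N (H2) → no.
That gives 2 matching atoms.

2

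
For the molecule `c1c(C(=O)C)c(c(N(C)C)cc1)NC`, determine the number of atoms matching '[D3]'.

The query [D3] means: atom with exactly three heavy-atom neighbours.
Check the 14 heavy atoms by environment: 3× c (aromatic, D2) → no; 3× c (aromatic, D3) → match; 1× C (D3) → match; 1× O (D1) → no; 4× C (D1) → no; 1× N (D2) → no; 1× N (D3) → match.
Summing the matching environments: 3 + 1 + 1 = 5 matching atoms.

5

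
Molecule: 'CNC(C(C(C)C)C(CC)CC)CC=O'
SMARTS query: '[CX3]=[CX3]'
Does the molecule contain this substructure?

The pattern [CX3]=[CX3] describes a non-aromatic C=C double bond between two sp2 carbons — an alkene.
The closest candidate here is an ethyl group (-CH2CH3), but its C-C bond is a single bond between CX4 carbons, not CX3=CX3. No other fragment satisfies the full query, so there is no match.

No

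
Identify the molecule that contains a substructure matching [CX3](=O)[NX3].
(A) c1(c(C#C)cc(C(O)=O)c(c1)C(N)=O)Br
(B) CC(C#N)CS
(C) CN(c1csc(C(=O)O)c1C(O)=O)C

A

[CX3](=O)[NX3] describes a carbonyl carbon bonded to a trivalent nitrogen (an amide).
(A) contains a primary amide (-C(=O)NH2), which satisfies every atom and bond constraint.
(B) has a nitrile (-C#N) but the nitrile N is NX1 (triple-bonded), not NX3.
(C) has a carboxylic acid group (-C(=O)OH) but the carbonyl is bonded to O, not to an NX3 nitrogen.
So the answer is (A).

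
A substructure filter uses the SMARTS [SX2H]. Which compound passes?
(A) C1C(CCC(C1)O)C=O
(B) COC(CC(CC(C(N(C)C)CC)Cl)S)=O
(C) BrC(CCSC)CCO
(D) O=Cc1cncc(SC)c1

[SX2H] describes an aliphatic sulfur with two connections, one being H (a thiol).
(A) has a hydroxyl group (-OH) but it is an -OH, not an -SH.
(B) contains a thiol (-SH), which satisfies every atom and bond constraint.
(C) has a hydroxyl group (-OH) but it is an -OH, not an -SH.
(D) has a methylthio ether (-SCH3) but the sulfur has H0 (bonded to two carbons), not H1.
So the answer is (B).

B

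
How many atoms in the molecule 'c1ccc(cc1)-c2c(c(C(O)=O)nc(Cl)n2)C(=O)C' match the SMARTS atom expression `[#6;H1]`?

The query [#6;H1] means: any carbon bearing exactly one hydrogen.
Check the 19 heavy atoms by environment: 2× n (aromatic, H0) → no; 5× c (aromatic, H0) → no; 2× C (H0) → no; 2× O (H0) → no; 1× C (H3) → no; 5× c (aromatic, H1) → match; 1× Cl (H0) → no; 1× O (H1) → no.
That gives 5 matching atoms.

5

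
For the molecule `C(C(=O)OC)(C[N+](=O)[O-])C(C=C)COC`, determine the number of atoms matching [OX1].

3

Check the 15 heavy atoms by environment: 6× C (X4) → no; 2× O (X2) → no; 3× C (X3) → no; 2× O (X1) → match; 1× N (charge +1, X3) → no; 1× O (charge -1, X1) → match.
Summing the matching environments: 2 + 1 = 3 matching atoms.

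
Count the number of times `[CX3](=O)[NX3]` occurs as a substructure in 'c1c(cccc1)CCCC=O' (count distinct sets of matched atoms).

0

[CX3](=O)[NX3] is the SMARTS for an amide: a carbonyl carbon bonded to a trivalent nitrogen.
No fragment in the molecule satisfies every constraint, giving 0 matches.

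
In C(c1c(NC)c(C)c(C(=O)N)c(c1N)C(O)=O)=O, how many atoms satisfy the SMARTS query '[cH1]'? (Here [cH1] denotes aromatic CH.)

0

The query [cH1] means: aromatic carbon bearing exactly one hydrogen.
Check the 18 heavy atoms by environment: 6× c (aromatic, H0) → no; 2× C (H0) → no; 3× O (H0) → no; 1× O (H1) → no; 1× N (H1) → no; 2× C (H3) → no; 2× N (H2) → no; 1× C (H1) → no.
No environment satisfies the query, so 0 matching atoms.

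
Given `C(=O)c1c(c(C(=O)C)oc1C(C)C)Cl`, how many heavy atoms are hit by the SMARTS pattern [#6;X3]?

6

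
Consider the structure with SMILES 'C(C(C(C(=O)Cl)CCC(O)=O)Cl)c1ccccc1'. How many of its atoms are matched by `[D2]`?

8

The query [D2] means: atom with exactly two heavy-atom neighbours.
Check the 18 heavy atoms by environment: 3× C (D2) → match; 4× C (D3) → no; 3× O (D1) → no; 2× Cl (D1) → no; 1× c (aromatic, D3) → no; 5× c (aromatic, D2) → match.
Summing the matching environments: 3 + 5 = 8 matching atoms.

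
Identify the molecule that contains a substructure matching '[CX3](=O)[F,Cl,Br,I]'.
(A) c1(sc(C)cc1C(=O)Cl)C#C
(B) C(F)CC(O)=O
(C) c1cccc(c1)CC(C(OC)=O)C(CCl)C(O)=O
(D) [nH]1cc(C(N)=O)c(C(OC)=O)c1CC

A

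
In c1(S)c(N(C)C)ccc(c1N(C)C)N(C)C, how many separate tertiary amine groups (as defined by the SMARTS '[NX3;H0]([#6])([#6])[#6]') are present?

3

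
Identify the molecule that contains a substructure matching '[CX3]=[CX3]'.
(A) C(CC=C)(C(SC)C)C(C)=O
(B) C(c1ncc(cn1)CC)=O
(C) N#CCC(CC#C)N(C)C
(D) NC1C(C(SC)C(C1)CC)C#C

A

[CX3]=[CX3] describes a non-aromatic C=C double bond between two sp2 carbons (an alkene).
(A) contains a vinyl group (-CH=CH2), which satisfies every atom and bond constraint.
(B) has an ethyl group (-CH2CH3) but its C-C bond is a single bond between CX4 carbons, not CX3=CX3.
(C) has an ethynyl group (-C#CH) but the C-C bond is a triple bond, not a double bond.
(D) has an ethyl group (-CH2CH3) but its C-C bond is a single bond between CX4 carbons, not CX3=CX3.
So the answer is (A).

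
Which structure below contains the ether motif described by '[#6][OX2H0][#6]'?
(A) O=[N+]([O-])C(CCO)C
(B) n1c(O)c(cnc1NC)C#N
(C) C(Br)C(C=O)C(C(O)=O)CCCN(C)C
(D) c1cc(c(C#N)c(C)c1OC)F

D

[#6][OX2H0][#6] describes an aliphatic oxygen bridging two carbons with no H on the oxygen (an ether).
(A) has a hydroxyl group (-OH) but the oxygen has H1, not H0 bridging two carbons.
(B) has a hydroxyl group (-OH) but the oxygen has H1, not H0 bridging two carbons.
(C) has a carboxylic acid group (-C(=O)OH) but the -OH oxygen has H1; the =O is OX1, not OX2.
(D) contains a methoxy ether (-OCH3), which satisfies every atom and bond constraint.
So the answer is (D).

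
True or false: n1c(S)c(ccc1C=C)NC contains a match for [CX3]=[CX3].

True

The pattern [CX3]=[CX3] describes a non-aromatic C=C double bond between two sp2 carbons — an alkene.
The molecule carries a vinyl group (-CH=CH2), whose atoms satisfy every constraint of the query, so the pattern matches.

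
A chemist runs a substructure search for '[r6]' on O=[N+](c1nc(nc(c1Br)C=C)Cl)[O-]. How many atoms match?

6

The query [r6] means: r6 matches atoms in a six-membered ring.
Check the 13 heavy atoms by environment: 2× n (aromatic, in 6-ring) → match; 4× c (aromatic, in 6-ring) → match; 1× Br (acyclic) → no; 1× N (charge +1, acyclic) → no; 1× O (charge -1, acyclic) → no; 1× O (acyclic) → no; 1× Cl (acyclic) → no; 2× C (acyclic) → no.
Summing the matching environments: 2 + 4 = 6 matching atoms.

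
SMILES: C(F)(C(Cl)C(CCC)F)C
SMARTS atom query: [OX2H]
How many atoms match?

Check the 10 heavy atoms by environment: 2× C (H3, X4) → no; 2× C (H2, X4) → no; 3× C (H1, X4) → no; 1× Cl (H0, X1) → no; 2× F (H0, X1) → no.
No environment satisfies the query, so 0 matching atoms.

0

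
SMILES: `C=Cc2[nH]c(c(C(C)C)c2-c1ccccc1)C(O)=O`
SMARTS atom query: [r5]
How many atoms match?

5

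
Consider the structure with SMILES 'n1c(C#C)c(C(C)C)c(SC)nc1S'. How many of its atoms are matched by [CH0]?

The query [CH0] means: aliphatic carbon with no attached hydrogen.
Check the 14 heavy atoms by environment: 2× n (aromatic, H0) → no; 4× c (aromatic, H0) → no; 1× S (H0) → no; 3× C (H3) → no; 2× C (H1) → no; 1× S (H1) → no; 1× C (H0) → match.
That gives 1 matching atom.

1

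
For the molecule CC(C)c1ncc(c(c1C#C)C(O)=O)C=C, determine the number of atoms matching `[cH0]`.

4

Check the 16 heavy atoms by environment: 1× n (aromatic, H0) → no; 1× c (aromatic, H1) → no; 4× c (aromatic, H0) → match; 3× C (H1) → no; 1× C (H2) → no; 2× C (H0) → no; 2× C (H3) → no; 1× O (H0) → no; 1× O (H1) → no.
That gives 4 matching atoms.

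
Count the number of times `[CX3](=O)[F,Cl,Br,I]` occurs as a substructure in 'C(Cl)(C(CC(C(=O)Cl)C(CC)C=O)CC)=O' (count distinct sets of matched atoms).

2

[CX3](=O)[F,Cl,Br,I] is the SMARTS for an acyl halide: a carbonyl carbon bonded to a halogen.
The molecule carries 2 separate instances of an acyl chloride (-C(=O)Cl) meeting every constraint; each maps to a distinct set of atoms, giving 2 matches.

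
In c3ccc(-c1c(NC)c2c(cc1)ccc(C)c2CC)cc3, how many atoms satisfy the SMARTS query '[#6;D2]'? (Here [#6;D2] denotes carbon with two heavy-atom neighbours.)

10

Check the 21 heavy atoms by environment: 7× c (aromatic, D3) → no; 9× c (aromatic, D2) → match; 1× N (D2) → no; 3× C (D1) → no; 1× C (D2) → match.
Summing the matching environments: 9 + 1 = 10 matching atoms.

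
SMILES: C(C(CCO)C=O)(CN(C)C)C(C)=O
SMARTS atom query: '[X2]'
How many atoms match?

1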